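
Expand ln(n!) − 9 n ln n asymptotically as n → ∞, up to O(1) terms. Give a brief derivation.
ln(n!) − 9 n ln n = −8 n ln n − n + (1/2) ln(2π n) + O(1/n)

Stirling: ln((n)!) = n ln(n) − n + (1/2) ln(2π·n) + O(1/n).
Here n ln(n) = n ln n.
Subtract 9n ln n: leading term is (1 − 9) n ln n = −8 n ln n. The next term is −n. Then the (1/2) ln(2π·n) correction.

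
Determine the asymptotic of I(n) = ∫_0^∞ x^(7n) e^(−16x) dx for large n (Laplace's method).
I(n) ~ (sqrt(2π·7n) / 16) · (7n/(16e))^(7n)

Write the integrand as exp(7n ln x − 16x) and set f(x) = 7n ln x − 16x. Then f'(x) = 7n/x − 16 = 0 at x* = 7n/16, and f''(x*) = −7n/x*^2 = −16^2/(7n). Laplace's method (interior maximum) gives
  I(n) ~ e^(f(x*)) · sqrt(2π / |f''(x*)|)
        = exp(7n ln(7n/16) − 7n) · sqrt(2π · 7n / 16^2)
        = (7n/16)^(7n) e^(−7n) · sqrt(2π·7n) / 16
        = (sqrt(2π·7n) / 16) · (7n/(16e))^(7n).
This matches Γ(7n+1)/16^(7n+1) with Stirling applied to Γ.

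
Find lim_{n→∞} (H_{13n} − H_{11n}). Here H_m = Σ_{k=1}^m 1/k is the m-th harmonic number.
lim = ln(13/11)

Euler-Maclaurin gives H_m = ln m + γ + 1/(2m) + O(1/m^2). The γ and O(1/m) terms cancel in the difference:
  H_{13n} − H_{11n} = ln(13n) − ln(11n) + O(1/n) = ln(13/11) + O(1/n).
Hence the limit is ln(13/11).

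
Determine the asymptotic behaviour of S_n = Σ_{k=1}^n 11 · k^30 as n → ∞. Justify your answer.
S_n ~ 11 · n^31 / 31

By integral comparison (Euler-Maclaurin), Σ_{k=1}^n 11 · k^30 = 11 · ∫_0^n x^30 dx + O(n^30) = 11 · n^31/31 + O(n^30). (Equivalently, Faulhaber's formula gives the same leading term.)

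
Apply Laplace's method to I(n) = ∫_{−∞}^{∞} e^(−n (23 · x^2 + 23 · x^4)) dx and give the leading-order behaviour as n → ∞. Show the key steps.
I(n) ~ sqrt(π/(23n))

φ(x) = 23 · x^2 + 23 · x^4 has its unique global minimum at x* = 0 (since φ'(x) = 46x + 92x^3 = 0 only at x = 0 for real x with both coefficients positive, and φ → ∞ as |x| → ∞). At x* = 0, φ(0) = 0 and φ''(0) = 46. Laplace's method then gives
  I(n) ~ sqrt(2π / (n · φ''(0))) · e^(−n φ(0)) = sqrt(2π / (46n)) = sqrt(π/(23n)).
The 23 · x^4 term contributes only at subleading order (an O(1/n) relative correction).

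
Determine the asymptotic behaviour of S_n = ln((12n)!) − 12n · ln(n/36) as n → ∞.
S_n ~ 12n · (ln 432 − 1) + O(ln n)

Stirling: ln((12n)!) = 12n ln(12n) − 12n + O(ln n).
  S_n = 12n ln(12n) − 12n − 12n ln(n/36) + O(ln n)
      = 12n ln(12n) − 12n ln n + 12n ln 36 − 12n + O(ln n)
      = 12n ln 12 + 12n ln 36 − 12n + O(ln n)
      = 12n (ln 432 − 1) + O(ln n).
Numerically ln(432) − 1 ≈ 5.0684.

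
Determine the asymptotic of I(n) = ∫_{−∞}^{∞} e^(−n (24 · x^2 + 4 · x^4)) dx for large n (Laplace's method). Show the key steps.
I(n) ~ sqrt(π/(24n))

φ(x) = 24 · x^2 + 4 · x^4 has its unique global minimum at x* = 0 (since φ'(x) = 48x + 16x^3 = 0 only at x = 0 for real x with both coefficients positive, and φ → ∞ as |x| → ∞). At x* = 0, φ(0) = 0 and φ''(0) = 48. Laplace's method then gives
  I(n) ~ sqrt(2π / (n · φ''(0))) · e^(−n φ(0)) = sqrt(2π / (48n)) = sqrt(π/(24n)).
The 4 · x^4 term contributes only at subleading order (an O(1/n) relative correction).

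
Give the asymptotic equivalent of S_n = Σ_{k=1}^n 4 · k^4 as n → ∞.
S_n ~ 4 · n^5 / 5

By integral comparison (Euler-Maclaurin), Σ_{k=1}^n 4 · k^4 = 4 · ∫_0^n x^4 dx + O(n^4) = 4 · n^5/5 + O(n^4). (Equivalently, Faulhaber's formula gives the same leading term.)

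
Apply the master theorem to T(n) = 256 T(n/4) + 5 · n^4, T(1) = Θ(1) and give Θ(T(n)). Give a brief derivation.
T(n) = Θ(n^4 log n)

log_4 256 = 4, and f(n) = 5 · n^4 = Θ(n^(log_4 256)). This is Case 2 of the master theorem: T(n) = Θ(f(n) · log n) = Θ(n^4 log n).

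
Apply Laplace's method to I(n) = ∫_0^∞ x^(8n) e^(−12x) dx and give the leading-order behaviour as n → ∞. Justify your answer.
I(n) ~ (sqrt(2π·8n) / 12) · (8n/(12e))^(8n)

Write the integrand as exp(8n ln x − 12x) and set f(x) = 8n ln x − 12x. Then f'(x) = 8n/x − 12 = 0 at x* = 8n/12, and f''(x*) = −8n/x*^2 = −12^2/(8n). Laplace's method (interior maximum) gives
  I(n) ~ e^(f(x*)) · sqrt(2π / |f''(x*)|)
        = exp(8n ln(8n/12) − 8n) · sqrt(2π · 8n / 12^2)
        = (8n/12)^(8n) e^(−8n) · sqrt(2π·8n) / 12
        = (sqrt(2π·8n) / 12) · (8n/(12e))^(8n).
This matches Γ(8n+1)/12^(8n+1) with Stirling applied to Γ.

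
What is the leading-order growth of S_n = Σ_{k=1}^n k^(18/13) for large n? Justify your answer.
S_n ~ (13/31) · n^(31/13)

Integral comparison: Σ_{k=1}^n k^(18/13) = ∫_0^n x^(18/13) dx + O(n^(18/13)). The integral is n^(1 + 18/13) / (1 + 18/13) = n^((18+13)/13) / ((18+13)/13) = (13/31) · n^(31/13).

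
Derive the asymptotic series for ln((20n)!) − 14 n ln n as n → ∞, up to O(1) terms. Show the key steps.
ln((20n)!) − 14 n ln n = 6 n ln n + 20(ln 20 − 1) n + (1/2) ln(2π·20n) + O(1/n)

Stirling: ln((20n)!) = 20n ln(20n) − 20n + (1/2) ln(2π·20n) + O(1/n).
Expand 20n ln(20n) = 20n (ln n + ln 20) = 20n ln n + 20n ln 20.
Subtract 14n ln n: leading term is (20 − 14) n ln n = 6 n ln n. The next term is 20n ln 20 − 20n = 20(ln 20 − 1) n. Then the (1/2) ln(2π·20n) correction.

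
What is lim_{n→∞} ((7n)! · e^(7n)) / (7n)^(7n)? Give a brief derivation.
lim = ∞

Stirling: (7n)! ~ sqrt(2π·7n) · (7n/e)^(7n). Hence
  (7n)! · e^(7n) / (7n)^(7n) ~ sqrt(2π·7n) = sqrt(2π·7) · sqrt(n) → ∞.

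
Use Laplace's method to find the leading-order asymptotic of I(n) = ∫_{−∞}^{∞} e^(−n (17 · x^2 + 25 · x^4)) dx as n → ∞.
I(n) ~ sqrt(π/(17n))

φ(x) = 17 · x^2 + 25 · x^4 has its unique global minimum at x* = 0 (since φ'(x) = 34x + 100x^3 = 0 only at x = 0 for real x with both coefficients positive, and φ → ∞ as |x| → ∞). At x* = 0, φ(0) = 0 and φ''(0) = 34. Laplace's method then gives
  I(n) ~ sqrt(2π / (n · φ''(0))) · e^(−n φ(0)) = sqrt(2π / (34n)) = sqrt(π/(17n)).
The 25 · x^4 term contributes only at subleading order (an O(1/n) relative correction).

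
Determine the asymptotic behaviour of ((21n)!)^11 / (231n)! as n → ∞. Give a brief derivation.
((21n)!)^11/(231n)! ~ ((2π·21n)^(10/2) / sqrt(11)) · 11^(−11·21n)  →  0

Write N = 21n. Stirling: N! ~ sqrt(2π N)(N/e)^N and (11N)! ~ sqrt(2π·11N)·(11N/e)^(11N).
  (N!)^11/(11N)! ~ (2π N)^(11/2) (N/e)^(11N) / [sqrt(2π·11N) (11N/e)^(11N)]
     = (2π N)^(11/2) / sqrt(2π·11N) · (N/(11N))^(11N)
     = (2π N)^((11−1)/2) / sqrt(11) · 11^(−11N).
Since 11^11 > 1, the factor 11^(−11N) decays exponentially, so the ratio → 0. Substituting N = 21n gives the stated form.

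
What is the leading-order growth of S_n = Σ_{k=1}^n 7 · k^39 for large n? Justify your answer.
S_n ~ 7 · n^40 / 40

By integral comparison (Euler-Maclaurin), Σ_{k=1}^n 7 · k^39 = 7 · ∫_0^n x^39 dx + O(n^39) = 7 · n^40/40 + O(n^39). (Equivalently, Faulhaber's formula gives the same leading term.)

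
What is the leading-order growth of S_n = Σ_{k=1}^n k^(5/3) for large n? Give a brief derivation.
S_n ~ (3/8) · n^(8/3)

Integral comparison: Σ_{k=1}^n k^(5/3) = ∫_0^n x^(5/3) dx + O(n^(5/3)). The integral is n^(1 + 5/3) / (1 + 5/3) = n^((5+3)/3) / ((5+3)/3) = (3/8) · n^(8/3).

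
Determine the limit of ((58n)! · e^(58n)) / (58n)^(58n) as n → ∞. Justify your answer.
lim = ∞

Stirling: (58n)! ~ sqrt(2π·58n) · (58n/e)^(58n). Hence
  (58n)! · e^(58n) / (58n)^(58n) ~ sqrt(2π·58n) = sqrt(2π·58) · sqrt(n) → ∞.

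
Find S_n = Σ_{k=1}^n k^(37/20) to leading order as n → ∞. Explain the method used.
S_n ~ (20/57) · n^(57/20)

Integral comparison: Σ_{k=1}^n k^(37/20) = ∫_0^n x^(37/20) dx + O(n^(37/20)). The integral is n^(1 + 37/20) / (1 + 37/20) = n^((37+20)/20) / ((37+20)/20) = (20/57) · n^(57/20).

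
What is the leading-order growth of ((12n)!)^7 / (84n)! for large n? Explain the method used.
((12n)!)^7/(84n)! ~ ((2π·12n)^(6/2) / sqrt(7)) · 7^(−7·12n)  →  0

Write N = 12n. Stirling: N! ~ sqrt(2π N)(N/e)^N and (7N)! ~ sqrt(2π·7N)·(7N/e)^(7N).
  (N!)^7/(7N)! ~ (2π N)^(7/2) (N/e)^(7N) / [sqrt(2π·7N) (7N/e)^(7N)]
     = (2π N)^(7/2) / sqrt(2π·7N) · (N/(7N))^(7N)
     = (2π N)^((7−1)/2) / sqrt(7) · 7^(−7N).
Since 7^7 > 1, the factor 7^(−7N) decays exponentially, so the ratio → 0. Substituting N = 12n gives the stated form.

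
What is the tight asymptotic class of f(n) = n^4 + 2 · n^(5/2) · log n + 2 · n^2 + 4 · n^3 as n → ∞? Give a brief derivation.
f(n) ∈ Θ(n^4)

Compare the terms by growth order. For large n, n^a · (log n)^b dominates n^a' · (log n)^b' iff a > a', or (a = a' and b > b'). Ranking the 4 terms shows the dominant one is n^4. Hence f(n) ∈ Θ(n^4).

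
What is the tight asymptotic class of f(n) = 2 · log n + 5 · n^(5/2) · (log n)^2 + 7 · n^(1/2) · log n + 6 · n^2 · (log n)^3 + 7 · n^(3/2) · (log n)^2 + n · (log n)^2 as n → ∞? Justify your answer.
f(n) ∈ Θ(n^(5/2) · (log n)^2)

Compare the terms by growth order. For large n, n^a · (log n)^b dominates n^a' · (log n)^b' iff a > a', or (a = a' and b > b'). Ranking the 6 terms shows the dominant one is 5 · n^(5/2) · (log n)^2. Hence f(n) ∈ Θ(n^(5/2) · (log n)^2).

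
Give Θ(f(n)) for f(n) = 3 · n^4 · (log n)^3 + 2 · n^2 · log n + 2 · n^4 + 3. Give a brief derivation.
f(n) ∈ Θ(n^4 · (log n)^3)

Compare the terms by growth order. For large n, n^a · (log n)^b dominates n^a' · (log n)^b' iff a > a', or (a = a' and b > b'). Ranking the 4 terms shows the dominant one is 3 · n^4 · (log n)^3. Hence f(n) ∈ Θ(n^4 · (log n)^3).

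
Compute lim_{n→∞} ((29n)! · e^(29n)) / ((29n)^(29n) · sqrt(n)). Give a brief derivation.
lim = sqrt(2π·29)

Stirling: (29n)! ~ sqrt(2π·29n) · (29n/e)^(29n). Hence
  (29n)! · e^(29n) / (29n)^(29n) ~ sqrt(2π·29n).
Dividing by sqrt(n): sqrt(2π·29n) / sqrt(n) = sqrt(2π·29) · n^((1−1)/2), so the limit is sqrt(2π·29).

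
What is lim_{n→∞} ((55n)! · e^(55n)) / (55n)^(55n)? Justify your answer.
lim = ∞

Stirling: (55n)! ~ sqrt(2π·55n) · (55n/e)^(55n). Hence
  (55n)! · e^(55n) / (55n)^(55n) ~ sqrt(2π·55n) = sqrt(2π·55) · sqrt(n) → ∞.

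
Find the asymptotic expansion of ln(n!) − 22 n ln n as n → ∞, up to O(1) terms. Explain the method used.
ln(n!) − 22 n ln n = −21 n ln n − n + (1/2) ln(2π n) + O(1/n)

Stirling: ln((n)!) = n ln(n) − n + (1/2) ln(2π·n) + O(1/n).
Here n ln(n) = n ln n.
Subtract 22n ln n: leading term is (1 − 22) n ln n = −21 n ln n. The next term is −n. Then the (1/2) ln(2π·n) correction.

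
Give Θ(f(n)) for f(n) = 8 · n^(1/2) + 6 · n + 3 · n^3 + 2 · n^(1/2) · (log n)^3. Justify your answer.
f(n) ∈ Θ(n^3)

Compare the terms by growth order. For large n, n^a · (log n)^b dominates n^a' · (log n)^b' iff a > a', or (a = a' and b > b'). Ranking the 4 terms shows the dominant one is 3 · n^3. Hence f(n) ∈ Θ(n^3).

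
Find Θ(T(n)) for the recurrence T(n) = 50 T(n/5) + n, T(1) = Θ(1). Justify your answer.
T(n) = Θ(n^(log_5 50))

Master theorem: compare f(n) = n to n^(log_5 50) where log_5 50 ≈ 2.431. Since 1 < log_5 50, we have f(n) = O(n^(log_5 50 − ε)) for some ε > 0 — Case 1. Hence T(n) = Θ(n^(log_5 50)).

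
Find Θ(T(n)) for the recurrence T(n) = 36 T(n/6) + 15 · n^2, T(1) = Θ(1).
T(n) = Θ(n^2 log n)

log_6 36 = 2, and f(n) = 15 · n^2 = Θ(n^(log_6 36)). This is Case 2 of the master theorem: T(n) = Θ(f(n) · log n) = Θ(n^2 log n).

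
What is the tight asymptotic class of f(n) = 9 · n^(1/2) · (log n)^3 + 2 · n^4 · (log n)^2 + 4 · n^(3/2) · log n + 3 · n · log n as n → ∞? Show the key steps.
f(n) ∈ Θ(n^4 · (log n)^2)

Compare the terms by growth order. For large n, n^a · (log n)^b dominates n^a' · (log n)^b' iff a > a', or (a = a' and b > b'). Ranking the 4 terms shows the dominant one is 2 · n^4 · (log n)^2. Hence f(n) ∈ Θ(n^4 · (log n)^2).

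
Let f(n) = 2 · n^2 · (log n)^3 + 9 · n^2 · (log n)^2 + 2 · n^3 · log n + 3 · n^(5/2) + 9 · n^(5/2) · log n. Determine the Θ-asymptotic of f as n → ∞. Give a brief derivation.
f(n) ∈ Θ(n^3 · log n)

Compare the terms by growth order. For large n, n^a · (log n)^b dominates n^a' · (log n)^b' iff a > a', or (a = a' and b > b'). Ranking the 5 terms shows the dominant one is 2 · n^3 · log n. Hence f(n) ∈ Θ(n^3 · log n).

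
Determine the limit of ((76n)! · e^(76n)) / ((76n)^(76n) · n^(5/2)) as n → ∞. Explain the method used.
lim = 0

Stirling: (76n)! ~ sqrt(2π·76n) · (76n/e)^(76n). Hence
  (76n)! · e^(76n) / (76n)^(76n) ~ sqrt(2π·76n).
Dividing by n^(5/2): sqrt(2π·76n) / n^(5/2) = sqrt(2π·76) · n^((1−5)/2), so the expression behaves like sqrt(2π·76) · n^((1−5)/2) → 0.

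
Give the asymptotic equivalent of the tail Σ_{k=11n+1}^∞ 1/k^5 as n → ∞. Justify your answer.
Σ_{k>11n} 1/k^5 ~ 1/(4 · (11n)^4)

Compare to the integral: ∫_{11n}^∞ x^(−5) dx = [−x^(−4)/4]_{11n}^∞ = 1/((5−1)·(11n)^4). Euler-Maclaurin then gives
  Σ_{k>11n} 1/k^5 = ∫_{11n}^∞ dx/x^5 − 1/(2·(11n)^5) + O(1/(11n)^6).
(Equivalently this is ζ(5) − Σ_{k≤11n} 1/k^5.)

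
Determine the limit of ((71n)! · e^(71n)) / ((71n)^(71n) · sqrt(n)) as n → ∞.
lim = sqrt(2π·71)

Stirling: (71n)! ~ sqrt(2π·71n) · (71n/e)^(71n). Hence
  (71n)! · e^(71n) / (71n)^(71n) ~ sqrt(2π·71n).
Dividing by sqrt(n): sqrt(2π·71n) / sqrt(n) = sqrt(2π·71) · n^((1−1)/2), so the limit is sqrt(2π·71).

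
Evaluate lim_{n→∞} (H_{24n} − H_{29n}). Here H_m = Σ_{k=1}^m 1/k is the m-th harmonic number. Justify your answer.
lim = ln(24/29)

Euler-Maclaurin gives H_m = ln m + γ + 1/(2m) + O(1/m^2). The γ and O(1/m) terms cancel in the difference:
  H_{24n} − H_{29n} = ln(24n) − ln(29n) + O(1/n) = ln(24/29) + O(1/n).
Hence the limit is ln(24/29).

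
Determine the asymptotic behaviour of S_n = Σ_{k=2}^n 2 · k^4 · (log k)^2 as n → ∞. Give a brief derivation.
S_n ~ 2 · n^5 · (log n)^2 / 5

By integral comparison, S_n = ∫_1^n 2 · x^4 · (log x)^2 dx + O(n^4 · (log n)^2). For the integral, the leading term of ∫_1^n x^4 (log x)^2 dx is n^5/5 · (log n)^2 (by repeated integration by parts; each step lowers the log-exponent and produces a relatively O(1/log n) correction). Hence S_n ~ 2 · n^5 · (log n)^2 / 5.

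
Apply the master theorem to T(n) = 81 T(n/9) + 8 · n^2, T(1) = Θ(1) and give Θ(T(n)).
T(n) = Θ(n^2 log n)

log_9 81 = 2, and f(n) = 8 · n^2 = Θ(n^(log_9 81)). This is Case 2 of the master theorem: T(n) = Θ(f(n) · log n) = Θ(n^2 log n).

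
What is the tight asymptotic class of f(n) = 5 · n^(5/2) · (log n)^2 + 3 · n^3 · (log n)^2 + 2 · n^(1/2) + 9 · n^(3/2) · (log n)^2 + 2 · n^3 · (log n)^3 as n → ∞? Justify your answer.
f(n) ∈ Θ(n^3 · (log n)^3)

Compare the terms by growth order. For large n, n^a · (log n)^b dominates n^a' · (log n)^b' iff a > a', or (a = a' and b > b'). Ranking the 5 terms shows the dominant one is 2 · n^3 · (log n)^3. Hence f(n) ∈ Θ(n^3 · (log n)^3).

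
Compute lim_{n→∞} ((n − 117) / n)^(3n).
lim = e^(−351)

Rewrite as (1 − 117/n)^(3n). By the standard limit (1 + x/n)^n → e^x, we have (1 − 117/n)^n → e^(−117), and raising to the 3rd power gives e^(−351).
More precisely, ln[(1 − 117/n)^(3n)] = 3n · ln(1 − 117/n) = 3n · (-117/n + O(1/n^2)) = -351 + O(1/n) → -351.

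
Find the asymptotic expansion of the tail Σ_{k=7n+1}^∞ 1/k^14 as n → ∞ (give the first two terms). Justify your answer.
Σ_{k>7n} 1/k^14 = 1/(13 · (7n)^13) − 1/(2 · (7n)^14) + O(1/(7n)^15)

Compare to the integral: ∫_{7n}^∞ x^(−14) dx = [−x^(−13)/13]_{7n}^∞ = 1/((14−1)·(7n)^13). The Euler-Maclaurin correction adds −f(7n)/2 = −1/(2·(7n)^14). Euler-Maclaurin then gives
  Σ_{k>7n} 1/k^14 = ∫_{7n}^∞ dx/x^14 − 1/(2·(7n)^14) + O(1/(7n)^15).
(Equivalently this is ζ(14) − Σ_{k≤7n} 1/k^14.)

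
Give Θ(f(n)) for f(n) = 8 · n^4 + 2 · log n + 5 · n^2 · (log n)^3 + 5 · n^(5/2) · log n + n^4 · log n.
f(n) ∈ Θ(n^4 · log n)

Compare the terms by growth order. For large n, n^a · (log n)^b dominates n^a' · (log n)^b' iff a > a', or (a = a' and b > b'). Ranking the 5 terms shows the dominant one is n^4 · log n. Hence f(n) ∈ Θ(n^4 · log n).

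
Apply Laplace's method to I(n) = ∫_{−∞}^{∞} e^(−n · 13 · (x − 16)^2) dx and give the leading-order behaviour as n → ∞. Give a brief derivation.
I(n) = sqrt(π/(13n))

Here φ(x) = 13 · (x − 16)^2 has its unique minimum at x* = 16 with φ(x*) = 0 and φ''(x*) = 26. Laplace's method gives
  I(n) ~ e^(−n φ(x*)) · sqrt(2π / (n · φ''(x*))) = sqrt(2π / (26n)) = sqrt(π/(13n)).
This is exact: substituting u = (x − 16)·sqrt(13n) gives I(n) = (1/sqrt(13n)) ∫_{−∞}^{∞} e^(−u^2) du = sqrt(π/(13n)).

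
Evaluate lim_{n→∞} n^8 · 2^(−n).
lim = 0

Exponentials with base > 1 dominate every fixed polynomial: for any fixed c, n^c / 2^n → 0 as n → ∞ (e.g. by the ratio test, or by writing 2^n = e^(n ln 2) and noting e^(n ln 2) / n^c → ∞). Hence n^8 · 2^(−n) = n^8 / 2^n → 0.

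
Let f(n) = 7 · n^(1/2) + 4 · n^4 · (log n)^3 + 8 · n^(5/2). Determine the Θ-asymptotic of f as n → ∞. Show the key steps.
f(n) ∈ Θ(n^4 · (log n)^3)

Compare the terms by growth order. For large n, n^a · (log n)^b dominates n^a' · (log n)^b' iff a > a', or (a = a' and b > b'). Ranking the 3 terms shows the dominant one is 4 · n^4 · (log n)^3. Hence f(n) ∈ Θ(n^4 · (log n)^3).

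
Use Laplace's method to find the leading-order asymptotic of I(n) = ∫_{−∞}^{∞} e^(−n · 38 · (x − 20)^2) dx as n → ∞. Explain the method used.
I(n) = sqrt(π/(38n))

Here φ(x) = 38 · (x − 20)^2 has its unique minimum at x* = 20 with φ(x*) = 0 and φ''(x*) = 76. Laplace's method gives
  I(n) ~ e^(−n φ(x*)) · sqrt(2π / (n · φ''(x*))) = sqrt(2π / (76n)) = sqrt(π/(38n)).
This is exact: substituting u = (x − 20)·sqrt(38n) gives I(n) = (1/sqrt(38n)) ∫_{−∞}^{∞} e^(−u^2) du = sqrt(π/(38n)).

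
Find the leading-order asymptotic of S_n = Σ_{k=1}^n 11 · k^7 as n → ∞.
S_n ~ 11 · n^8 / 8

By integral comparison (Euler-Maclaurin), Σ_{k=1}^n 11 · k^7 = 11 · ∫_0^n x^7 dx + O(n^7) = 11 · n^8/8 + O(n^7). (Equivalently, Faulhaber's formula gives the same leading term.)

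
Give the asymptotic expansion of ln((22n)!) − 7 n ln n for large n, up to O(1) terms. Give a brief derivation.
ln((22n)!) − 7 n ln n = 15 n ln n + 22(ln 22 − 1) n + (1/2) ln(2π·22n) + O(1/n)

Stirling: ln((22n)!) = 22n ln(22n) − 22n + (1/2) ln(2π·22n) + O(1/n).
Expand 22n ln(22n) = 22n (ln n + ln 22) = 22n ln n + 22n ln 22.
Subtract 7n ln n: leading term is (22 − 7) n ln n = 15 n ln n. The next term is 22n ln 22 − 22n = 22(ln 22 − 1) n. Then the (1/2) ln(2π·22n) correction.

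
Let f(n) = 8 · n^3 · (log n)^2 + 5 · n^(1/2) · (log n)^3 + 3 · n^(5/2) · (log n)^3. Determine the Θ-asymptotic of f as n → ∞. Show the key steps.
f(n) ∈ Θ(n^3 · (log n)^2)

Compare the terms by growth order. For large n, n^a · (log n)^b dominates n^a' · (log n)^b' iff a > a', or (a = a' and b > b'). Ranking the 3 terms shows the dominant one is 8 · n^3 · (log n)^2. Hence f(n) ∈ Θ(n^3 · (log n)^2).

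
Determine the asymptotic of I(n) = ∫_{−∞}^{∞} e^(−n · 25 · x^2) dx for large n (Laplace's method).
I(n) = sqrt(π/(25n))

Here φ(x) = 25 · x^2 has its unique minimum at x* = 0 with φ(x*) = 0 and φ''(x*) = 50. Laplace's method gives
  I(n) ~ e^(−n φ(x*)) · sqrt(2π / (n · φ''(x*))) = sqrt(2π / (50n)) = sqrt(π/(25n)).
This is exact: substituting u = (x − 0)·sqrt(25n) gives I(n) = (1/sqrt(25n)) ∫_{−∞}^{∞} e^(−u^2) du = sqrt(π/(25n)).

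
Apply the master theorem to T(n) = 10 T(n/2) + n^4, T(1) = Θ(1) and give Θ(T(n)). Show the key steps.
T(n) = Θ(n^4)

log_2 10 ≈ 3.322. f(n) = n^4 dominates n^(log_2 10) since 4 > 3.322, and the regularity condition a·f(n/b) = 10·(n/2)^4 = (10/16)·n^4 ≤ c·f(n) holds with c = 10/16 ≈ 0.625 < 1. So this is Case 3: T(n) = Θ(f(n)) = Θ(n^4).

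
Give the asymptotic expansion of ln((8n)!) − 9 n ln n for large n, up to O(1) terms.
ln((8n)!) − 9 n ln n = −n ln n + 8(ln 8 − 1) n + (1/2) ln(2π·8n) + O(1/n)

Stirling: ln((8n)!) = 8n ln(8n) − 8n + (1/2) ln(2π·8n) + O(1/n).
Expand 8n ln(8n) = 8n (ln n + ln 8) = 8n ln n + 8n ln 8.
Subtract 9n ln n: leading term is (8 − 9) n ln n = −n ln n. The next term is 8n ln 8 − 8n = 8(ln 8 − 1) n. Then the (1/2) ln(2π·8n) correction.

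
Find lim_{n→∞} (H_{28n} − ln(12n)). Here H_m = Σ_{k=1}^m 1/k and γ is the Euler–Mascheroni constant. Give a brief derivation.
lim = ln(7/3) + γ

By Euler-Maclaurin, H_m = ln m + γ + O(1/m). So
  H_{28n} − ln(12n) = ln(28n) + γ − ln(12n) + O(1/n)
                       = ln(28/12) + γ + O(1/n).
Hence the limit is ln(28/12) + γ (= ln(7/3)).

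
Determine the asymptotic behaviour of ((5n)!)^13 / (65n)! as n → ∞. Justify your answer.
((5n)!)^13/(65n)! ~ ((2π·5n)^(12/2) / sqrt(13)) · 13^(−13·5n)  →  0

Write N = 5n. Stirling: N! ~ sqrt(2π N)(N/e)^N and (13N)! ~ sqrt(2π·13N)·(13N/e)^(13N).
  (N!)^13/(13N)! ~ (2π N)^(13/2) (N/e)^(13N) / [sqrt(2π·13N) (13N/e)^(13N)]
     = (2π N)^(13/2) / sqrt(2π·13N) · (N/(13N))^(13N)
     = (2π N)^((13−1)/2) / sqrt(13) · 13^(−13N).
Since 13^13 > 1, the factor 13^(−13N) decays exponentially, so the ratio → 0. Substituting N = 5n gives the stated form.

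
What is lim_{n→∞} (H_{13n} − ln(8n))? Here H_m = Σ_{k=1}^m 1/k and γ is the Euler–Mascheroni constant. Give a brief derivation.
lim = ln(13/8) + γ

By Euler-Maclaurin, H_m = ln m + γ + O(1/m). So
  H_{13n} − ln(8n) = ln(13n) + γ − ln(8n) + O(1/n)
                       = ln(13/8) + γ + O(1/n).
Hence the limit is ln(13/8) + γ.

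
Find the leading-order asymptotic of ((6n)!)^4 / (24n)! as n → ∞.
((6n)!)^4/(24n)! ~ ((2π·6n)^(3/2) / 2) · 4^(−4·6n)  →  0

Write N = 6n. Stirling: N! ~ sqrt(2π N)(N/e)^N and (4N)! ~ sqrt(2π·4N)·(4N/e)^(4N).
  (N!)^4/(4N)! ~ (2π N)^(4/2) (N/e)^(4N) / [sqrt(2π·4N) (4N/e)^(4N)]
     = (2π N)^(4/2) / sqrt(2π·4N) · (N/(4N))^(4N)
     = (2π N)^((4−1)/2) / 2 · 4^(−4N).
Since 4^4 > 1, the factor 4^(−4N) decays exponentially, so the ratio → 0. Substituting N = 6n gives the stated form.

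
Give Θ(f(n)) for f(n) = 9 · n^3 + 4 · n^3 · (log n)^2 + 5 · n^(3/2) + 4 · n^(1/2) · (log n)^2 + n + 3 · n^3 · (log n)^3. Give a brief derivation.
f(n) ∈ Θ(n^3 · (log n)^3)

Compare the terms by growth order. For large n, n^a · (log n)^b dominates n^a' · (log n)^b' iff a > a', or (a = a' and b > b'). Ranking the 6 terms shows the dominant one is 3 · n^3 · (log n)^3. Hence f(n) ∈ Θ(n^3 · (log n)^3).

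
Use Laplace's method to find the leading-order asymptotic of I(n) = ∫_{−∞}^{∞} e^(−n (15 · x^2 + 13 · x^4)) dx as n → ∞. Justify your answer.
I(n) ~ sqrt(π/(15n))

φ(x) = 15 · x^2 + 13 · x^4 has its unique global minimum at x* = 0 (since φ'(x) = 30x + 52x^3 = 0 only at x = 0 for real x with both coefficients positive, and φ → ∞ as |x| → ∞). At x* = 0, φ(0) = 0 and φ''(0) = 30. Laplace's method then gives
  I(n) ~ sqrt(2π / (n · φ''(0))) · e^(−n φ(0)) = sqrt(2π / (30n)) = sqrt(π/(15n)).
The 13 · x^4 term contributes only at subleading order (an O(1/n) relative correction).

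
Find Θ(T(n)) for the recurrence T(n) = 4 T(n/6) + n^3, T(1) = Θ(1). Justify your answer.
T(n) = Θ(n^3)

log_6 4 ≈ 0.774. f(n) = n^3 dominates n^(log_6 4) since 3 > 0.774, and the regularity condition a·f(n/b) = 4·(n/6)^3 = (4/216)·n^3 ≤ c·f(n) holds with c = 4/216 ≈ 0.0185 < 1. So this is Case 3: T(n) = Θ(f(n)) = Θ(n^3).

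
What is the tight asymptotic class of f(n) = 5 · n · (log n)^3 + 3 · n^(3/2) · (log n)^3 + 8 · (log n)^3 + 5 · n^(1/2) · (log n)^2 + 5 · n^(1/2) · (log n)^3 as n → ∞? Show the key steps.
f(n) ∈ Θ(n^(3/2) · (log n)^3)

Compare the terms by growth order. For large n, n^a · (log n)^b dominates n^a' · (log n)^b' iff a > a', or (a = a' and b > b'). Ranking the 5 terms shows the dominant one is 3 · n^(3/2) · (log n)^3. Hence f(n) ∈ Θ(n^(3/2) · (log n)^3).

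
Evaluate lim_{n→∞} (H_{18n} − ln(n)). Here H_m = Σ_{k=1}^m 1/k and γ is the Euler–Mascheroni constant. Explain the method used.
lim = ln 18 + γ

By Euler-Maclaurin, H_m = ln m + γ + O(1/m). So
  H_{18n} − ln(n) = ln(18n) + γ − ln(n) + O(1/n)
                       = ln(18/1) + γ + O(1/n).
Hence the limit is ln(18/1) + γ.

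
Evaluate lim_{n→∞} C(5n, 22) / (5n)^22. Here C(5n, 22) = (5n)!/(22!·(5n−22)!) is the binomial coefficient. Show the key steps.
lim = 1/22! = 1/1124000727777607680000

With N = 5n → ∞: C(N, 22) / N^22 = [N(N−1)…(N−21)] / (22! · N^22) = (1/22!) · 1 · (1 − 1/(5n)) · … · (1 − 21/(5n)). Each factor → 1 as N → ∞, so the limit is 1/22! = 1/1124000727777607680000.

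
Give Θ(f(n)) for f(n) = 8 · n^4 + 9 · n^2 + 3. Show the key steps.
f(n) ∈ Θ(n^4)

Compare the terms by growth order. For large n, n^a · (log n)^b dominates n^a' · (log n)^b' iff a > a', or (a = a' and b > b'). Ranking the 3 terms shows the dominant one is 8 · n^4. Hence f(n) ∈ Θ(n^4).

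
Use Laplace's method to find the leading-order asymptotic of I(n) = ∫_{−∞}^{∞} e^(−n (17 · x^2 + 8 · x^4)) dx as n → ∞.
I(n) ~ sqrt(π/(17n))

φ(x) = 17 · x^2 + 8 · x^4 has its unique global minimum at x* = 0 (since φ'(x) = 34x + 32x^3 = 0 only at x = 0 for real x with both coefficients positive, and φ → ∞ as |x| → ∞). At x* = 0, φ(0) = 0 and φ''(0) = 34. Laplace's method then gives
  I(n) ~ sqrt(2π / (n · φ''(0))) · e^(−n φ(0)) = sqrt(2π / (34n)) = sqrt(π/(17n)).
The 8 · x^4 term contributes only at subleading order (an O(1/n) relative correction).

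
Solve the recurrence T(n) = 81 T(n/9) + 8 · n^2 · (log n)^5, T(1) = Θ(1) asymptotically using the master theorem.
T(n) = Θ(n^2 · (log n)^6)

Here log_9 81 = 2 and f(n) = 8 · n^2 · (log n)^5 = Θ(n^(log_9 81) · (log n)^5). This is the extended Case 2 of the master theorem (f matches the critical exponent up to log factors), giving T(n) = Θ(n^(log_9 81) · (log n)^(5+1)) = Θ(n^2 · (log n)^6).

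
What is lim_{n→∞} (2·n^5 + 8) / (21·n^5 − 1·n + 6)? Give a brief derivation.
lim = 2/21

For large n the leading n^5 terms dominate both numerator and denominator. Dividing top and bottom by n^5, every other term tends to 0, leaving 2/21.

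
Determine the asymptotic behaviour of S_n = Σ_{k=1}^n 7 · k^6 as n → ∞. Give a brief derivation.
S_n ~ n^7

By integral comparison (Euler-Maclaurin), Σ_{k=1}^n 7 · k^6 = 7 · ∫_0^n x^6 dx + O(n^6) = 7 · n^7/7 = n^7 + O(n^6). (Equivalently, Faulhaber's formula gives the same leading term.)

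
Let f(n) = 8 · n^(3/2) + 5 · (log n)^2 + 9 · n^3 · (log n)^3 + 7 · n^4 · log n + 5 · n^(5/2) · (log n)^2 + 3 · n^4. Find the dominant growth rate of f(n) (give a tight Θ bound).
f(n) ∈ Θ(n^4 · log n)

Compare the terms by growth order. For large n, n^a · (log n)^b dominates n^a' · (log n)^b' iff a > a', or (a = a' and b > b'). Ranking the 6 terms shows the dominant one is 7 · n^4 · log n. Hence f(n) ∈ Θ(n^4 · log n).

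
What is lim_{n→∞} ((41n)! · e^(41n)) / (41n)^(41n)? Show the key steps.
lim = ∞

Stirling: (41n)! ~ sqrt(2π·41n) · (41n/e)^(41n). Hence
  (41n)! · e^(41n) / (41n)^(41n) ~ sqrt(2π·41n) = sqrt(2π·41) · sqrt(n) → ∞.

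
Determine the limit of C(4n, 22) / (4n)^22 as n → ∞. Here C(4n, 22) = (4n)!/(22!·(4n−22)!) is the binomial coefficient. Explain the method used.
lim = 1/22! = 1/1124000727777607680000

With N = 4n → ∞: C(N, 22) / N^22 = [N(N−1)…(N−21)] / (22! · N^22) = (1/22!) · 1 · (1 − 1/(4n)) · … · (1 − 21/(4n)). Each factor → 1 as N → ∞, so the limit is 1/22! = 1/1124000727777607680000.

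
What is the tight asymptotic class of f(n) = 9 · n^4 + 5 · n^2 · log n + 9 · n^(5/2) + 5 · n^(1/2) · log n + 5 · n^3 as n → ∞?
f(n) ∈ Θ(n^4)

Compare the terms by growth order. For large n, n^a · (log n)^b dominates n^a' · (log n)^b' iff a > a', or (a = a' and b > b'). Ranking the 5 terms shows the dominant one is 9 · n^4. Hence f(n) ∈ Θ(n^4).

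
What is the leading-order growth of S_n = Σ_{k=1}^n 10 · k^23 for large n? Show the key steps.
S_n ~ 5 · n^24 / 12

By integral comparison (Euler-Maclaurin), Σ_{k=1}^n 10 · k^23 = 10 · ∫_0^n x^23 dx + O(n^23) = 10 · n^24/24 = 5 · n^24 / 12 + O(n^23). (Equivalently, Faulhaber's formula gives the same leading term.)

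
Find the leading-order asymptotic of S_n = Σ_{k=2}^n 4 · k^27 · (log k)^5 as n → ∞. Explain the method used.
S_n ~ n^28 · (log n)^5 / 7

By integral comparison, S_n = ∫_1^n 4 · x^27 · (log x)^5 dx + O(n^27 · (log n)^5). For the integral, the leading term of ∫_1^n x^27 (log x)^5 dx is n^28/28 · (log n)^5 (by repeated integration by parts; each step lowers the log-exponent and produces a relatively O(1/log n) correction). Hence S_n ~ n^28 · (log n)^5 / 7.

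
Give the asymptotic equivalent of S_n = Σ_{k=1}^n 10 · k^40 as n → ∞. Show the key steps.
S_n ~ 10 · n^41 / 41

By integral comparison (Euler-Maclaurin), Σ_{k=1}^n 10 · k^40 = 10 · ∫_0^n x^40 dx + O(n^40) = 10 · n^41/41 + O(n^40). (Equivalently, Faulhaber's formula gives the same leading term.)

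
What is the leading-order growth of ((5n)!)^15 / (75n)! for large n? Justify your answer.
((5n)!)^15/(75n)! ~ ((2π·5n)^(14/2) / sqrt(15)) · 15^(−15·5n)  →  0

Write N = 5n. Stirling: N! ~ sqrt(2π N)(N/e)^N and (15N)! ~ sqrt(2π·15N)·(15N/e)^(15N).
  (N!)^15/(15N)! ~ (2π N)^(15/2) (N/e)^(15N) / [sqrt(2π·15N) (15N/e)^(15N)]
     = (2π N)^(15/2) / sqrt(2π·15N) · (N/(15N))^(15N)
     = (2π N)^((15−1)/2) / sqrt(15) · 15^(−15N).
Since 15^15 > 1, the factor 15^(−15N) decays exponentially, so the ratio → 0. Substituting N = 5n gives the stated form.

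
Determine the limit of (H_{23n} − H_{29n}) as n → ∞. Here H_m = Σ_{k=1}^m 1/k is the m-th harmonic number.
lim = ln(23/29)

Euler-Maclaurin gives H_m = ln m + γ + 1/(2m) + O(1/m^2). The γ and O(1/m) terms cancel in the difference:
  H_{23n} − H_{29n} = ln(23n) − ln(29n) + O(1/n) = ln(23/29) + O(1/n).
Hence the limit is ln(23/29).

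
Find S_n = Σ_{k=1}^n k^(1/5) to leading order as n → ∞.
S_n ~ (5/6) · n^(6/5)

Integral comparison: Σ_{k=1}^n k^(1/5) = ∫_0^n x^(1/5) dx + O(n^(1/5)). The integral is n^(1 + 1/5) / (1 + 1/5) = n^((1+5)/5) / ((1+5)/5) = (5/6) · n^(6/5).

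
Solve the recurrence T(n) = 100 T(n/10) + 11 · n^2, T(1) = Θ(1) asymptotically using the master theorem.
T(n) = Θ(n^2 log n)

log_10 100 = 2, and f(n) = 11 · n^2 = Θ(n^(log_10 100)). This is Case 2 of the master theorem: T(n) = Θ(f(n) · log n) = Θ(n^2 log n).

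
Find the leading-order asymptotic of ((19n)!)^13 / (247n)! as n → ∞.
((19n)!)^13/(247n)! ~ ((2π·19n)^(12/2) / sqrt(13)) · 13^(−13·19n)  →  0

Write N = 19n. Stirling: N! ~ sqrt(2π N)(N/e)^N and (13N)! ~ sqrt(2π·13N)·(13N/e)^(13N).
  (N!)^13/(13N)! ~ (2π N)^(13/2) (N/e)^(13N) / [sqrt(2π·13N) (13N/e)^(13N)]
     = (2π N)^(13/2) / sqrt(2π·13N) · (N/(13N))^(13N)
     = (2π N)^((13−1)/2) / sqrt(13) · 13^(−13N).
Since 13^13 > 1, the factor 13^(−13N) decays exponentially, so the ratio → 0. Substituting N = 19n gives the stated form.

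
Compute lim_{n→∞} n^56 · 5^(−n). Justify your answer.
lim = 0

Exponentials with base > 1 dominate every fixed polynomial: for any fixed c, n^c / 5^n → 0 as n → ∞ (e.g. by the ratio test, or by writing 5^n = e^(n ln 5) and noting e^(n ln 5) / n^c → ∞). Hence n^56 · 5^(−n) = n^56 / 5^n → 0.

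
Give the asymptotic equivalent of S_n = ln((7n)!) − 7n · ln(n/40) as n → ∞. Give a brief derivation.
S_n ~ 7n · (ln 280 − 1) + O(ln n)

Stirling: ln((7n)!) = 7n ln(7n) − 7n + O(ln n).
  S_n = 7n ln(7n) − 7n − 7n ln(n/40) + O(ln n)
      = 7n ln(7n) − 7n ln n + 7n ln 40 − 7n + O(ln n)
      = 7n ln 7 + 7n ln 40 − 7n + O(ln n)
      = 7n (ln 280 − 1) + O(ln n).
Numerically ln(280) − 1 ≈ 4.6348.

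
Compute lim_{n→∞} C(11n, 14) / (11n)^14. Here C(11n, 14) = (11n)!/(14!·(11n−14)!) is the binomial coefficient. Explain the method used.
lim = 1/14! = 1/87178291200

With N = 11n → ∞: C(N, 14) / N^14 = [N(N−1)…(N−13)] / (14! · N^14) = (1/14!) · 1 · (1 − 1/(11n)) · … · (1 − 13/(11n)). Each factor → 1 as N → ∞, so the limit is 1/14! = 1/87178291200.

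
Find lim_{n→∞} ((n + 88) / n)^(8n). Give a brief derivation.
lim = e^704

Rewrite as (1 + 88/n)^(8n). By the standard limit (1 + x/n)^n → e^x, we have (1 + 88/n)^n → e^88, and raising to the 8th power gives e^704.
More precisely, ln[(1 + 88/n)^(8n)] = 8n · ln(1 + 88/n) = 8n · (88/n + O(1/n^2)) = 704 + O(1/n) → 704.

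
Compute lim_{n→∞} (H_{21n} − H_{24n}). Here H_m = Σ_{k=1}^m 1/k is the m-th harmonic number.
lim = ln(21/24) = ln(7/8)

Euler-Maclaurin gives H_m = ln m + γ + 1/(2m) + O(1/m^2). The γ and O(1/m) terms cancel in the difference:
  H_{21n} − H_{24n} = ln(21n) − ln(24n) + O(1/n) = ln(21/24) + O(1/n).
Hence the limit is ln(21/24) = ln(7/8).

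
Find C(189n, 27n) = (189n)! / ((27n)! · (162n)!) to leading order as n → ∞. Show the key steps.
C(189n, 27n) ~ (823543/46656)^(27n) · sqrt(7/(12π·27n))

Write N = 27n. Apply Stirling to each factorial:
  (7N)! ~ sqrt(2π·7N) · (7N/e)^(7N),
  N! ~ sqrt(2π N) · (N/e)^N,
  (6N)! ~ sqrt(2π·6N) · (6N/e)^(6N).
The exponential factors combine to (7N)^(7N) / (N^N · (6N)^(6N)) = 7^(7N)/6^(6N) = (7^7/6^6)^N = (823543/46656)^N.
The square-root prefactors combine to sqrt(2π·7N) / (sqrt(2π N)·sqrt(2π·6N)) = sqrt(7 / (2π·6·N)) = sqrt(7/(12π·27n)).
Substituting N = 27n: C(189n, 27n) ~ (823543/46656)^(27n) · sqrt(7/(12π·27n)).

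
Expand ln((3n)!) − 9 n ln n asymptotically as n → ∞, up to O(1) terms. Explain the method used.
ln((3n)!) − 9 n ln n = −6 n ln n + 3(ln 3 − 1) n + (1/2) ln(2π·3n) + O(1/n)

Stirling: ln((3n)!) = 3n ln(3n) − 3n + (1/2) ln(2π·3n) + O(1/n).
Expand 3n ln(3n) = 3n (ln n + ln 3) = 3n ln n + 3n ln 3.
Subtract 9n ln n: leading term is (3 − 9) n ln n = −6 n ln n. The next term is 3n ln 3 − 3n = 3(ln 3 − 1) n. Then the (1/2) ln(2π·3n) correction.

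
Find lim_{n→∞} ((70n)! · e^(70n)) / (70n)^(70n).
lim = ∞

Stirling: (70n)! ~ sqrt(2π·70n) · (70n/e)^(70n). Hence
  (70n)! · e^(70n) / (70n)^(70n) ~ sqrt(2π·70n) = sqrt(2π·70) · sqrt(n) → ∞.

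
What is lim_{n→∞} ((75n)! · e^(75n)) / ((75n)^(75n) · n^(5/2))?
lim = 0

Stirling: (75n)! ~ sqrt(2π·75n) · (75n/e)^(75n). Hence
  (75n)! · e^(75n) / (75n)^(75n) ~ sqrt(2π·75n).
Dividing by n^(5/2): sqrt(2π·75n) / n^(5/2) = sqrt(2π·75) · n^((1−5)/2), so the expression behaves like sqrt(2π·75) · n^((1−5)/2) → 0.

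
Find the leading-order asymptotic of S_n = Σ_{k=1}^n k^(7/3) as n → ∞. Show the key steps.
S_n ~ (3/10) · n^(10/3)

Integral comparison: Σ_{k=1}^n k^(7/3) = ∫_0^n x^(7/3) dx + O(n^(7/3)). The integral is n^(1 + 7/3) / (1 + 7/3) = n^((7+3)/3) / ((7+3)/3) = (3/10) · n^(10/3).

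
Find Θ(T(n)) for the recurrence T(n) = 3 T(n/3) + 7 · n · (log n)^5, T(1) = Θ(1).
T(n) = Θ(n · (log n)^6)

Here log_3 3 = 1 and f(n) = 7 · n · (log n)^5 = Θ(n^(log_3 3) · (log n)^5). This is the extended Case 2 of the master theorem (f matches the critical exponent up to log factors), giving T(n) = Θ(n^(log_3 3) · (log n)^(5+1)) = Θ(n · (log n)^6).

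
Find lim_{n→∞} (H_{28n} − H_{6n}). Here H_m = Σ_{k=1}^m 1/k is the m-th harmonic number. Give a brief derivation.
lim = ln(28/6) = ln(14/3)

Euler-Maclaurin gives H_m = ln m + γ + 1/(2m) + O(1/m^2). The γ and O(1/m) terms cancel in the difference:
  H_{28n} − H_{6n} = ln(28n) − ln(6n) + O(1/n) = ln(28/6) + O(1/n).
Hence the limit is ln(28/6) = ln(14/3).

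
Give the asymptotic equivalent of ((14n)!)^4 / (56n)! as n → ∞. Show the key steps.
((14n)!)^4/(56n)! ~ ((2π·14n)^(3/2) / 2) · 4^(−4·14n)  →  0

Write N = 14n. Stirling: N! ~ sqrt(2π N)(N/e)^N and (4N)! ~ sqrt(2π·4N)·(4N/e)^(4N).
  (N!)^4/(4N)! ~ (2π N)^(4/2) (N/e)^(4N) / [sqrt(2π·4N) (4N/e)^(4N)]
     = (2π N)^(4/2) / sqrt(2π·4N) · (N/(4N))^(4N)
     = (2π N)^((4−1)/2) / 2 · 4^(−4N).
Since 4^4 > 1, the factor 4^(−4N) decays exponentially, so the ratio → 0. Substituting N = 14n gives the stated form.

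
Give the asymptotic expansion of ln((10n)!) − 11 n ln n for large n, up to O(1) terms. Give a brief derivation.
ln((10n)!) − 11 n ln n = −n ln n + 10(ln 10 − 1) n + (1/2) ln(2π·10n) + O(1/n)

Stirling: ln((10n)!) = 10n ln(10n) − 10n + (1/2) ln(2π·10n) + O(1/n).
Expand 10n ln(10n) = 10n (ln n + ln 10) = 10n ln n + 10n ln 10.
Subtract 11n ln n: leading term is (10 − 11) n ln n = −n ln n. The next term is 10n ln 10 − 10n = 10(ln 10 − 1) n. Then the (1/2) ln(2π·10n) correction.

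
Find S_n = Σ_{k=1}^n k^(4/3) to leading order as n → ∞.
S_n ~ (3/7) · n^(7/3)

Integral comparison: Σ_{k=1}^n k^(4/3) = ∫_0^n x^(4/3) dx + O(n^(4/3)). The integral is n^(1 + 4/3) / (1 + 4/3) = n^((4+3)/3) / ((4+3)/3) = (3/7) · n^(7/3).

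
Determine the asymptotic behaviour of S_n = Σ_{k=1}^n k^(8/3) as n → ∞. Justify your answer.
S_n ~ (3/11) · n^(11/3)

Integral comparison: Σ_{k=1}^n k^(8/3) = ∫_0^n x^(8/3) dx + O(n^(8/3)). The integral is n^(1 + 8/3) / (1 + 8/3) = n^((8+3)/3) / ((8+3)/3) = (3/11) · n^(11/3).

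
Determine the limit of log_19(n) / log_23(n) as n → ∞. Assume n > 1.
lim = ln(23) / ln(19) = log_19(23)

Change of base: log_19(n) = ln n / ln 19 and log_23(n) = ln n / ln 23. The ratio is (ln n / ln 19) · (ln 23 / ln n) = ln 23 / ln 19, a constant independent of n. So the limit is ln 23 / ln 19 = log_19(23).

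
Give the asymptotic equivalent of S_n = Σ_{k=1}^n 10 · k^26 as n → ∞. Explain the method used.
S_n ~ 10 · n^27 / 27

By integral comparison (Euler-Maclaurin), Σ_{k=1}^n 10 · k^26 = 10 · ∫_0^n x^26 dx + O(n^26) = 10 · n^27/27 + O(n^26). (Equivalently, Faulhaber's formula gives the same leading term.)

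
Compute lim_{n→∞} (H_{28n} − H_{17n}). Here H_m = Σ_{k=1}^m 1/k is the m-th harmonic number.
lim = ln(28/17)

Euler-Maclaurin gives H_m = ln m + γ + 1/(2m) + O(1/m^2). The γ and O(1/m) terms cancel in the difference:
  H_{28n} − H_{17n} = ln(28n) − ln(17n) + O(1/n) = ln(28/17) + O(1/n).
Hence the limit is ln(28/17).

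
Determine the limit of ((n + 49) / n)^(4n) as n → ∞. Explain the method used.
lim = e^196

Rewrite as (1 + 49/n)^(4n). By the standard limit (1 + x/n)^n → e^x, we have (1 + 49/n)^n → e^49, and raising to the 4th power gives e^196.
More precisely, ln[(1 + 49/n)^(4n)] = 4n · ln(1 + 49/n) = 4n · (49/n + O(1/n^2)) = 196 + O(1/n) → 196.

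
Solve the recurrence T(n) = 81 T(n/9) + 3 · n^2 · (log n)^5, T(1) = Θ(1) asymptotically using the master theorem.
T(n) = Θ(n^2 · (log n)^6)

Here log_9 81 = 2 and f(n) = 3 · n^2 · (log n)^5 = Θ(n^(log_9 81) · (log n)^5). This is the extended Case 2 of the master theorem (f matches the critical exponent up to log factors), giving T(n) = Θ(n^(log_9 81) · (log n)^(5+1)) = Θ(n^2 · (log n)^6).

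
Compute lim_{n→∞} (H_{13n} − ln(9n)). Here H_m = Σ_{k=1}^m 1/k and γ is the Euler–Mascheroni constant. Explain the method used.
lim = ln(13/9) + γ

By Euler-Maclaurin, H_m = ln m + γ + O(1/m). So
  H_{13n} − ln(9n) = ln(13n) + γ − ln(9n) + O(1/n)
                       = ln(13/9) + γ + O(1/n).
Hence the limit is ln(13/9) + γ.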